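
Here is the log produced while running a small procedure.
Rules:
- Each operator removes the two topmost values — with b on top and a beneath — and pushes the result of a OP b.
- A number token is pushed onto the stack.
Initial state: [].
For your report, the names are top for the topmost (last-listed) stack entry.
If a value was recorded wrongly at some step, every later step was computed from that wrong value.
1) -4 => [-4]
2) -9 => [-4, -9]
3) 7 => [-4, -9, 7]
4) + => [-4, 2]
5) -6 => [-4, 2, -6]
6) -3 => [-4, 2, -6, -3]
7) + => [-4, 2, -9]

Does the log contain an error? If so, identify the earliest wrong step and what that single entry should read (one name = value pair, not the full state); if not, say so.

1. push -4: top = -4 (in agreement)
2. push -9: top = -9 (exactly as logged)
3. push 7: top = 7 (agrees with the log)
4. -9 + 7 = -2 (first mismatch against the log)
So the first discrepancy is step 4, where the right value is top = -2.

step 4, top = -2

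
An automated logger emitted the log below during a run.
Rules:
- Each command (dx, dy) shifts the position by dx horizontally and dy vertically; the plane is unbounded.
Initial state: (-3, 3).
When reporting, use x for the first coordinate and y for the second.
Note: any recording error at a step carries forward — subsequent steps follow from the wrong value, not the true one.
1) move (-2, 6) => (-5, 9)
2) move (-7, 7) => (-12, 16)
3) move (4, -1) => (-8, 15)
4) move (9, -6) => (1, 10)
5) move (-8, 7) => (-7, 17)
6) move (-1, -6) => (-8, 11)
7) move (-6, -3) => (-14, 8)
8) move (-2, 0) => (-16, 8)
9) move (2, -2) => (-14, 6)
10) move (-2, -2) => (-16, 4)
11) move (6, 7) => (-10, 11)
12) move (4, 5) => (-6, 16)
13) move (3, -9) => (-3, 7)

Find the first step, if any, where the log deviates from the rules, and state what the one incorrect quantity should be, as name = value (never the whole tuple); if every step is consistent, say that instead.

step 4, y = 9

Recomputing the run from the initial state:
step 1: x = -5, y = 9
step 2: x = -12, y = 16
step 3: x = -8, y = 15
step 4: x = 1, y = 9
step 5: x = -7, y = 16
step 6: x = -8, y = 10
step 7: x = -14, y = 7
step 8: x = -16, y = 7
step 9: x = -14, y = 5
step 10: x = -16, y = 3
step 11: x = -10, y = 10
step 12: x = -6, y = 15
step 13: x = -3, y = 6
The first disagreement with the log is at step 4, where the value should be y = 9.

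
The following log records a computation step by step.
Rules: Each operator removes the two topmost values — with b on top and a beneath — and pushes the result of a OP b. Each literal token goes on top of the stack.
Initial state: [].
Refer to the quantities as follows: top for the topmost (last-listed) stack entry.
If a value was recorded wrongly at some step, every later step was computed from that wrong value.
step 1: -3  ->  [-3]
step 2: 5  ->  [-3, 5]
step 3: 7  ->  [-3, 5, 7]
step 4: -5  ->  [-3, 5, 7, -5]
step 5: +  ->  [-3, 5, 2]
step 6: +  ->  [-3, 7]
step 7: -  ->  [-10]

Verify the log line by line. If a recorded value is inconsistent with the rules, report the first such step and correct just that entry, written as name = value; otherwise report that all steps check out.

no error

Recomputing the run from the initial state:
step 1: [-3]
step 2: [-3, 5]
step 3: [-3, 5, 7]
step 4: [-3, 5, 7, -5]
step 5: [-3, 5, 2]
step 6: [-3, 7]
step 7: [-10]
This matches the log at every step.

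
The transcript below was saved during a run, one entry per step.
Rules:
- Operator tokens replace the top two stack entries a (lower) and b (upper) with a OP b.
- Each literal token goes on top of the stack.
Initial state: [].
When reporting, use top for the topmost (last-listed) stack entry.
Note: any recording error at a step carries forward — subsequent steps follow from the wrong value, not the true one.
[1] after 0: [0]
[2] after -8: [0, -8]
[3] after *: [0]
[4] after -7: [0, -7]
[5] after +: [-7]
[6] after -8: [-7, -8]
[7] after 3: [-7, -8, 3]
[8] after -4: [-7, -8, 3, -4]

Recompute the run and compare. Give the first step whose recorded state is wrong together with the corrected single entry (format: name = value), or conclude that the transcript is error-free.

Step 1: push 0: top = 0 — checks out.
Step 2: push -8: top = -8 — in agreement.
Step 3: 0 * -8 = 0 — verified.
Step 4: push -7: top = -7 — confirmed correct.
Step 5: 0 + -7 = -7 — in agreement.
Step 6: push -8: top = -8 — checks out.
Step 7: push 3: top = 3 — no discrepancy.
Step 8: push -4: top = -4 — exactly as logged.
The recomputation confirms every line.

no error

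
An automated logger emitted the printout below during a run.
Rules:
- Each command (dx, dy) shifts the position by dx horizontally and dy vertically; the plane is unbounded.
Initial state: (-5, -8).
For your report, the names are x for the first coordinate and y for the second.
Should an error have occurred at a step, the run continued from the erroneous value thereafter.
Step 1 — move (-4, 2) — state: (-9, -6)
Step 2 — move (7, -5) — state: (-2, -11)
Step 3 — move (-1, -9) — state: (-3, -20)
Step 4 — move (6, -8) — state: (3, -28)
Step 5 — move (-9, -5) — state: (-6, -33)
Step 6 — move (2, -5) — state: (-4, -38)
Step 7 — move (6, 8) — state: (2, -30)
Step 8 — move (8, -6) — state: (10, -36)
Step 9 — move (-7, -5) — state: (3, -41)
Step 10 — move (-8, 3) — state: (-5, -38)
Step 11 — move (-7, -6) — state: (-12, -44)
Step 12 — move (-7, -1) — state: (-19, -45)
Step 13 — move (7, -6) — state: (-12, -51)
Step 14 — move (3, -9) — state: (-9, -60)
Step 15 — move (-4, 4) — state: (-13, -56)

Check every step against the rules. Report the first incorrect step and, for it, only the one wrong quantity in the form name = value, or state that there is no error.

Recomputing the run from the initial state:
step 1: x = -9, y = -6
step 2: x = -2, y = -11
step 3: x = -3, y = -20
step 4: x = 3, y = -28
step 5: x = -6, y = -33
step 6: x = -4, y = -38
step 7: x = 2, y = -30
step 8: x = 10, y = -36
step 9: x = 3, y = -41
step 10: x = -5, y = -38
step 11: x = -12, y = -44
step 12: x = -19, y = -45
step 13: x = -12, y = -51
step 14: x = -9, y = -60
step 15: x = -13, y = -56
This matches the printout at every step.

no error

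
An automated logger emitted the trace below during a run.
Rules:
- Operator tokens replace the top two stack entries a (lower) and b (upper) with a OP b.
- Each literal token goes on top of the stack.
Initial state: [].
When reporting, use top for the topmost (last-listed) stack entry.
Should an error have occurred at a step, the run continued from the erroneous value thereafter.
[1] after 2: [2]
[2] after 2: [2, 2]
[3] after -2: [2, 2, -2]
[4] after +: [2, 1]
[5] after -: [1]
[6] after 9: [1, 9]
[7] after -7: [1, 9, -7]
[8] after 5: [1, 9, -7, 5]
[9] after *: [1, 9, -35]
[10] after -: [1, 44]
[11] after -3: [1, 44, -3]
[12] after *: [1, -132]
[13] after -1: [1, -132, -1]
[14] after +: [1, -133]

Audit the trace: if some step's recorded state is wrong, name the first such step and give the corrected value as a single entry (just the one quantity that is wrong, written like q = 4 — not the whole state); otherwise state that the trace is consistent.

step 4, top = 0

step 1: push 2: top = 2 -> same as recorded
step 2: push 2: top = 2 -> verified
step 3: push -2: top = -2 -> verified
step 4: 2 + -2 = 0 -> this is not what the trace shows
First incorrect step: 4; the correct value is top = 0.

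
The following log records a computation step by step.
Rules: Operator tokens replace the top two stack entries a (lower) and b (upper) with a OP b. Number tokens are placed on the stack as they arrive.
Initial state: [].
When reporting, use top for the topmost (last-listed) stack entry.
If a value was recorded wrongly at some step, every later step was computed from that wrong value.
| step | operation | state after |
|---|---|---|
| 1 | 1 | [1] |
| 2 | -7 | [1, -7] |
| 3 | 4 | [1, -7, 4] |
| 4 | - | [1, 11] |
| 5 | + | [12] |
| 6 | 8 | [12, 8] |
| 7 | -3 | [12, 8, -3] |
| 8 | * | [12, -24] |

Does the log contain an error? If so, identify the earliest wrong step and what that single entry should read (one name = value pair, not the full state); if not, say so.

step 4, top = -11

Step 1: push 1: top = 1 — in agreement.
Step 2: push -7: top = -7 — no discrepancy.
Step 3: push 4: top = 4 — agrees with the log.
Step 4: -7 - 4 = -11 — a discrepancy with the log.
First incorrect step: 4; the correct value is top = -11.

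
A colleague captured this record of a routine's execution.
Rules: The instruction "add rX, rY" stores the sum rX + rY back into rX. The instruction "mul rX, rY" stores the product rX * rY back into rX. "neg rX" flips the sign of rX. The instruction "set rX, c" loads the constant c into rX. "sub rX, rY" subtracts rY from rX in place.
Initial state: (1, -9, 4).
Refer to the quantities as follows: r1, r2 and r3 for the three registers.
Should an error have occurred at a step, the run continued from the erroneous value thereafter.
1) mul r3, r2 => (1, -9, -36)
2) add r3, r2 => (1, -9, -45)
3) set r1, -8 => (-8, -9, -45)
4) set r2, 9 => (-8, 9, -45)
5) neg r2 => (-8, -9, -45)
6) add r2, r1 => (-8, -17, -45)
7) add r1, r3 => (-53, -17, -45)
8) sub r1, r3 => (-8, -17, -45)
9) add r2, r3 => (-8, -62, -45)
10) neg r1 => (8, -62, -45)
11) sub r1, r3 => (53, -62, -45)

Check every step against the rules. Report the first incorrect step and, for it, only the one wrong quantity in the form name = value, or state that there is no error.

Recomputing the run from the initial state:
step 1: r1 = 1, r2 = -9, r3 = -36
step 2: r1 = 1, r2 = -9, r3 = -45
step 3: r1 = -8, r2 = -9, r3 = -45
step 4: r1 = -8, r2 = 9, r3 = -45
step 5: r1 = -8, r2 = -9, r3 = -45
step 6: r1 = -8, r2 = -17, r3 = -45
step 7: r1 = -53, r2 = -17, r3 = -45
step 8: r1 = -8, r2 = -17, r3 = -45
step 9: r1 = -8, r2 = -62, r3 = -45
step 10: r1 = 8, r2 = -62, r3 = -45
step 11: r1 = 53, r2 = -62, r3 = -45
This matches the record at every step.

no error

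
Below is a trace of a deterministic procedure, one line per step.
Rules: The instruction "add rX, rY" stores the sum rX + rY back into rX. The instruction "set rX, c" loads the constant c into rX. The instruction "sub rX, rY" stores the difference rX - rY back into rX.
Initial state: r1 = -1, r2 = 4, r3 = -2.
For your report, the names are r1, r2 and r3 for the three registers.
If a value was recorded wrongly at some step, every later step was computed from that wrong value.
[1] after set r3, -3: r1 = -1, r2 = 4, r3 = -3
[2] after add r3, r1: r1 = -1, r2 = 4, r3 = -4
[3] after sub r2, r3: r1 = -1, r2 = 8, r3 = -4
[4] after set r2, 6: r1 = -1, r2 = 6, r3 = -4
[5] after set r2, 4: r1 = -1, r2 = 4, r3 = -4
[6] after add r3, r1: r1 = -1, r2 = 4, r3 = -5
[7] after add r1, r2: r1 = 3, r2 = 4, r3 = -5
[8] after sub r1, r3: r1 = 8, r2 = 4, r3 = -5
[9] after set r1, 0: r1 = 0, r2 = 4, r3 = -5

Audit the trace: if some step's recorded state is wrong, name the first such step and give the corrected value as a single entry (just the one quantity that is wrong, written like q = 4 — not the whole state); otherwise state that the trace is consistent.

no error

Recomputing the run from the initial state:
step 1: r1 = -1, r2 = 4, r3 = -3
step 2: r1 = -1, r2 = 4, r3 = -4
step 3: r1 = -1, r2 = 8, r3 = -4
step 4: r1 = -1, r2 = 6, r3 = -4
step 5: r1 = -1, r2 = 4, r3 = -4
step 6: r1 = -1, r2 = 4, r3 = -5
step 7: r1 = 3, r2 = 4, r3 = -5
step 8: r1 = 8, r2 = 4, r3 = -5
step 9: r1 = 0, r2 = 4, r3 = -5
This matches the trace at every step.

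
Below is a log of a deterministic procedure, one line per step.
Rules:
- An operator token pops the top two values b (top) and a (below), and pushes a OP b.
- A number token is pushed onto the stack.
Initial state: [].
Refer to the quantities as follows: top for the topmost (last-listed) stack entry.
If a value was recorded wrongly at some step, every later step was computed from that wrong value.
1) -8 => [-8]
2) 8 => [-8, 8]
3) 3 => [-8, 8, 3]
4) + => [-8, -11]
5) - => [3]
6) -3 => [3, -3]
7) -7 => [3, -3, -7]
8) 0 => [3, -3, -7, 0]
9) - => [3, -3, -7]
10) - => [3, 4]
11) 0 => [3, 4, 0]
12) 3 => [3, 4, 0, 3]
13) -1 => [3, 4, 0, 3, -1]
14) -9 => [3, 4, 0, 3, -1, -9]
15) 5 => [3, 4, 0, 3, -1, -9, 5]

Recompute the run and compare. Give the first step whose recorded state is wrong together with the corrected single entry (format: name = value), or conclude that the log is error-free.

Step 1: push -8: top = -8 — confirmed correct.
Step 2: push 8: top = 8 — same as recorded.
Step 3: push 3: top = 3 — checks out.
Step 4: 8 + 3 = 11 — the entry is off here.
So the first discrepancy is step 4, where the right value is top = 11.

step 4, top = 11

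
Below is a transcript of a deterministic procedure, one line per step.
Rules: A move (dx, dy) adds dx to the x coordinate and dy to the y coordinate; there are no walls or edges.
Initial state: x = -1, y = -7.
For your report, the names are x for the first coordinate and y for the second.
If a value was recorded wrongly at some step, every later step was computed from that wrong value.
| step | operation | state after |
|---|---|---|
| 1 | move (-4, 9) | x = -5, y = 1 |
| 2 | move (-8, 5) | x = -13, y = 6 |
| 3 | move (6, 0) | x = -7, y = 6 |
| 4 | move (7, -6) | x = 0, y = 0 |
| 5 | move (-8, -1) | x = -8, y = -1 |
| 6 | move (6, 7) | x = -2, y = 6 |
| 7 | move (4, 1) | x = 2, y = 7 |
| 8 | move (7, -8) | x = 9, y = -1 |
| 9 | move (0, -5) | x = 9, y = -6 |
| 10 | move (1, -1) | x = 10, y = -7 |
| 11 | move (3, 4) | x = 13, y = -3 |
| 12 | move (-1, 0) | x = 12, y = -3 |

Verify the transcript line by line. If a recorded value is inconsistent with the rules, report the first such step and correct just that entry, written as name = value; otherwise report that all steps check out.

step 1, y = 2

Recomputing the run from the initial state:
step 1: x = -5, y = 2
step 2: x = -13, y = 7
step 3: x = -7, y = 7
step 4: x = 0, y = 1
step 5: x = -8, y = 0
step 6: x = -2, y = 7
step 7: x = 2, y = 8
step 8: x = 9, y = 0
step 9: x = 9, y = -5
step 10: x = 10, y = -6
step 11: x = 13, y = -2
step 12: x = 12, y = -2
The first disagreement with the transcript is at step 1, where the value should be y = 2.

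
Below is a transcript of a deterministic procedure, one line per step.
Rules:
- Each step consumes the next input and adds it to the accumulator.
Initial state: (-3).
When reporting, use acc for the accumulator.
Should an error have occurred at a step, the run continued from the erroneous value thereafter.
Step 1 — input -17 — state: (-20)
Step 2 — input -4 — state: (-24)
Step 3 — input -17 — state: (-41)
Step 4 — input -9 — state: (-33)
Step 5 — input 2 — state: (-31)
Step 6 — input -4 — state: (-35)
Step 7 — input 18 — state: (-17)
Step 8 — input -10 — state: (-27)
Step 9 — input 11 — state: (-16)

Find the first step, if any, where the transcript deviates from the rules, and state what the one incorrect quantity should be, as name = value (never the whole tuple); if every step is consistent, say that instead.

step 4, acc = -50

Recomputing the run from the initial state:
step 1: acc = -20
step 2: acc = -24
step 3: acc = -41
step 4: acc = -50
step 5: acc = -48
step 6: acc = -52
step 7: acc = -34
step 8: acc = -44
step 9: acc = -33
The first disagreement with the transcript is at step 4, where the value should be acc = -50.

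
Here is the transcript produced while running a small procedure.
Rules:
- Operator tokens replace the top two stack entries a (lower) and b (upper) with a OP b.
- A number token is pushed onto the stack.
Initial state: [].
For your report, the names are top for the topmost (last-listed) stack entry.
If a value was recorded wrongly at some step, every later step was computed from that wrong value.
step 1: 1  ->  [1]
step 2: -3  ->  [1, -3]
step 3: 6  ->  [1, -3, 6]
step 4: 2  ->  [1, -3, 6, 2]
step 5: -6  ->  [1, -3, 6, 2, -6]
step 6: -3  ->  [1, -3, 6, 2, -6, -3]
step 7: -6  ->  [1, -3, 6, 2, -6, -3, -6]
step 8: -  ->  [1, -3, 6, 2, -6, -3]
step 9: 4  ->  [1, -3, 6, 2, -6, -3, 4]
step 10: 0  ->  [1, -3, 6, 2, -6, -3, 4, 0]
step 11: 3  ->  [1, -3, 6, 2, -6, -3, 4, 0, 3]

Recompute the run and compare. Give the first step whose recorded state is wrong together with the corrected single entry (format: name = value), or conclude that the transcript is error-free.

Recomputing the run from the initial state:
step 1: [1]
step 2: [1, -3]
step 3: [1, -3, 6]
step 4: [1, -3, 6, 2]
step 5: [1, -3, 6, 2, -6]
step 6: [1, -3, 6, 2, -6, -3]
step 7: [1, -3, 6, 2, -6, -3, -6]
step 8: [1, -3, 6, 2, -6, 3]
step 9: [1, -3, 6, 2, -6, 3, 4]
step 10: [1, -3, 6, 2, -6, 3, 4, 0]
step 11: [1, -3, 6, 2, -6, 3, 4, 0, 3]
The first disagreement with the transcript is at step 8, where the value should be top = 3.

step 8, top = 3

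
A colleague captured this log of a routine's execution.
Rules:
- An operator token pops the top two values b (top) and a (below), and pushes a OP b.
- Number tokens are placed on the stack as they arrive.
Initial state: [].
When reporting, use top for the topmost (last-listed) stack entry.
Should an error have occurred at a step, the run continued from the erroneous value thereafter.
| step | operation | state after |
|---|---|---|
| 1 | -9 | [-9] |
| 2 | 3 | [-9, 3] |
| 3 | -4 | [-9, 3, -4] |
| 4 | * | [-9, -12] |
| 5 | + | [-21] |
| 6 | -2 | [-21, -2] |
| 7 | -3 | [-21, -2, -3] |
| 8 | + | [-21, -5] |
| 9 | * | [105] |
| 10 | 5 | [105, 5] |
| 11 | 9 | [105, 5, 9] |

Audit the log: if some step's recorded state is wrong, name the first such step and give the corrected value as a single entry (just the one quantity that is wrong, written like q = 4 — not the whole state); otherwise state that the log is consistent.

no error

Step 1: push -9: top = -9 — same as recorded.
Step 2: push 3: top = 3 — agrees with the log.
Step 3: push -4: top = -4 — exactly as logged.
Step 4: 3 * -4 = -12 — consistent with the log.
Step 5: -9 + -12 = -21 — same as recorded.
Step 6: push -2: top = -2 — checks out.
Step 7: push -3: top = -3 — consistent with the log.
Step 8: -2 + -3 = -5 — matches.
Step 9: -21 * -5 = 105 — agrees with the log.
Step 10: push 5: top = 5 — no discrepancy.
Step 11: push 9: top = 9 — in agreement.
All entries verified; no error found.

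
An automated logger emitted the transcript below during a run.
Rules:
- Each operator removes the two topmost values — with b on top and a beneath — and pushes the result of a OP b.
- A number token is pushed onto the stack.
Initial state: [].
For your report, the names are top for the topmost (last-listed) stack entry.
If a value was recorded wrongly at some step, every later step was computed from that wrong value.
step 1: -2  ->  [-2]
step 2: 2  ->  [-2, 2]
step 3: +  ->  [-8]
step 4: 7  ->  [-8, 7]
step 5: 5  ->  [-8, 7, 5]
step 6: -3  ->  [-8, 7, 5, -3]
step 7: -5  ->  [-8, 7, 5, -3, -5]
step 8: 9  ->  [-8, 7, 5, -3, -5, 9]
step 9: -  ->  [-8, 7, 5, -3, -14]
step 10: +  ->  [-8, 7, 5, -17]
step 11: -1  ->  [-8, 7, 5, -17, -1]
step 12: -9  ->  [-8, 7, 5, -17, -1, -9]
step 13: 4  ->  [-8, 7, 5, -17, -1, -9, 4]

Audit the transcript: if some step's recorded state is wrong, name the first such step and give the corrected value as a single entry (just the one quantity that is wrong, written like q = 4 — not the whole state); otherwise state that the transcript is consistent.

Step 1: push -2: top = -2 — agrees with the transcript.
Step 2: push 2: top = 2 — verified.
Step 3: -2 + 2 = 0 — the transcript disagrees here.
The earliest wrong entry is at step 3: it should read top = 0.

step 3, top = 0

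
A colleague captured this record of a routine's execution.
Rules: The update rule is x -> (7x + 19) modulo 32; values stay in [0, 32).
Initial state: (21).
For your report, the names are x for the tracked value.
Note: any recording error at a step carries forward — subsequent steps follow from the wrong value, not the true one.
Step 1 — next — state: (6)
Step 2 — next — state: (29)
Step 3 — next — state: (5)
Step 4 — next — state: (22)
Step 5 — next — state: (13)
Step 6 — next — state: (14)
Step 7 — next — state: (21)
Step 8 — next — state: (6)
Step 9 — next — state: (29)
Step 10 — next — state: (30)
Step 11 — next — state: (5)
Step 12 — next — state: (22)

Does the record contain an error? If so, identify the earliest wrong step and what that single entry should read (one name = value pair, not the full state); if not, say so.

1. x = (7*21 + 19) mod 32 = 6 (agrees with the record)
2. x = (7*6 + 19) mod 32 = 29 (matches)
3. x = (7*29 + 19) mod 32 = 30 (the recorded entry deviates here)
Conclusion: step 3 carries the first error; the entry should be x = 30.

step 3, x = 30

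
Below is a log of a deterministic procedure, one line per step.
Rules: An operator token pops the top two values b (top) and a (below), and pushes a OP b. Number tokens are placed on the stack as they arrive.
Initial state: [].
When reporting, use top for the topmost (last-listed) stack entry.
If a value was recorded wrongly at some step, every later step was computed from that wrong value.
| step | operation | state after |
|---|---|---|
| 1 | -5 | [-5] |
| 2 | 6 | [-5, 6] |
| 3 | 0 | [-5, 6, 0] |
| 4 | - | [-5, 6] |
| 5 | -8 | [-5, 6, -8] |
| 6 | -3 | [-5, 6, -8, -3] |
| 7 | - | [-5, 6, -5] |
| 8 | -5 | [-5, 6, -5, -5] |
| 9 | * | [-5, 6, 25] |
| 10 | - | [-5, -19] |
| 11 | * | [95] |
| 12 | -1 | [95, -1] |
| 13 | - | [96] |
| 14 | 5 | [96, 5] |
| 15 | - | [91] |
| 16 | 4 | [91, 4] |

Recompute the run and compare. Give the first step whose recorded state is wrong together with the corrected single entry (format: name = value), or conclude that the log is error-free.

1. push -5: top = -5 (no discrepancy)
2. push 6: top = 6 (verified)
3. push 0: top = 0 (matches)
4. 6 - 0 = 6 (verified)
5. push -8: top = -8 (in agreement)
6. push -3: top = -3 (verified)
7. -8 - -3 = -5 (checks out)
8. push -5: top = -5 (in agreement)
9. -5 * -5 = 25 (same as recorded)
10. 6 - 25 = -19 (same as recorded)
11. -5 * -19 = 95 (consistent with the log)
12. push -1: top = -1 (in agreement)
13. 95 - -1 = 96 (in agreement)
14. push 5: top = 5 (agrees with the log)
15. 96 - 5 = 91 (agrees with the log)
16. push 4: top = 4 (confirmed correct)
Nothing is out of place; the run is error-free.

no error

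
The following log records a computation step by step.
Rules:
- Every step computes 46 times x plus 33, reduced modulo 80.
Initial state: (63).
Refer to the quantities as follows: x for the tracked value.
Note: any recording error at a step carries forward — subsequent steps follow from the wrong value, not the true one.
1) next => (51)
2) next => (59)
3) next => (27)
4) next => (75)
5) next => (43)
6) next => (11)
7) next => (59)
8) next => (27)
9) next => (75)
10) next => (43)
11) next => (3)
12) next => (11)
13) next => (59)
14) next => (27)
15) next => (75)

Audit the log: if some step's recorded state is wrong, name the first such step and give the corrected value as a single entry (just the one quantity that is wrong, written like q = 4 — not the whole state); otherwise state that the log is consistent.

step 11, x = 11

step 1: x = (46*63 + 33) mod 80 = 51 -> consistent with the log
step 2: x = (46*51 + 33) mod 80 = 59 -> no discrepancy
step 3: x = (46*59 + 33) mod 80 = 27 -> agrees with the log
step 4: x = (46*27 + 33) mod 80 = 75 -> verified
step 5: x = (46*75 + 33) mod 80 = 43 -> in agreement
step 6: x = (46*43 + 33) mod 80 = 11 -> same as recorded
step 7: x = (46*11 + 33) mod 80 = 59 -> same as recorded
step 8: x = (46*59 + 33) mod 80 = 27 -> exactly as logged
step 9: x = (46*27 + 33) mod 80 = 75 -> checks out
step 10: x = (46*75 + 33) mod 80 = 43 -> verified
step 11: x = (46*43 + 33) mod 80 = 11 -> the recorded entry deviates here
So the first discrepancy is step 11, where the right value is x = 11.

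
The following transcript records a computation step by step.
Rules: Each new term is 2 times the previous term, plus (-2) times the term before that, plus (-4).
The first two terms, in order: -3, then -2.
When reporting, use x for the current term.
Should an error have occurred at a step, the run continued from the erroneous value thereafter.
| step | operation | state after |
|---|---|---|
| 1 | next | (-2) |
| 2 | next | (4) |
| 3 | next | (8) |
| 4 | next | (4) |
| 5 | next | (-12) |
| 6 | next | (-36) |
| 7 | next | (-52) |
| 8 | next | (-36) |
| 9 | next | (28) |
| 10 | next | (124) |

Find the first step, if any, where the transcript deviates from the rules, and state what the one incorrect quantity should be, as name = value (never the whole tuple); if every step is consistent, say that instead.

Recomputing the run from the initial state:
step 1: x = -2
step 2: x = -4
step 3: x = -8
step 4: x = -12
step 5: x = -12
step 6: x = -4
step 7: x = 12
step 8: x = 28
step 9: x = 28
step 10: x = -4
The first disagreement with the transcript is at step 2, where the value should be x = -4.

step 2, x = -4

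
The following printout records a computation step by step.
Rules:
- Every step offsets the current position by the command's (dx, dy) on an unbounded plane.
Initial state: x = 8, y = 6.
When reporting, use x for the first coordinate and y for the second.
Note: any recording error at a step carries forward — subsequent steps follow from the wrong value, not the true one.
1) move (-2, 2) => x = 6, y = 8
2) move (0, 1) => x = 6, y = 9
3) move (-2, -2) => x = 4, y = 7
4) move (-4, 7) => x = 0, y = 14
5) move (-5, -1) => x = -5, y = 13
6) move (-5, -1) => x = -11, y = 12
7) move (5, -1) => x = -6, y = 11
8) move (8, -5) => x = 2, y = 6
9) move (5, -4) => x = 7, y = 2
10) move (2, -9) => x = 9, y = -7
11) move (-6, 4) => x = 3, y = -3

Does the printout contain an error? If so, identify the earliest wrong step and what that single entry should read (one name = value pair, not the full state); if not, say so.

step 1: x = 8 + (-2) = 6, y = 6 + (2) = 8 -> in agreement
step 2: x = 6 + (0) = 6, y = 8 + (1) = 9 -> in agreement
step 3: x = 6 + (-2) = 4, y = 9 + (-2) = 7 -> in agreement
step 4: x = 4 + (-4) = 0, y = 7 + (7) = 14 -> agrees with the printout
step 5: x = 0 + (-5) = -5, y = 14 + (-1) = 13 -> no discrepancy
step 6: x = -5 + (-5) = -10, y = 13 + (-1) = 12 -> the printout has a different value
Conclusion: step 6 carries the first error; the entry should be x = -10.

step 6, x = -10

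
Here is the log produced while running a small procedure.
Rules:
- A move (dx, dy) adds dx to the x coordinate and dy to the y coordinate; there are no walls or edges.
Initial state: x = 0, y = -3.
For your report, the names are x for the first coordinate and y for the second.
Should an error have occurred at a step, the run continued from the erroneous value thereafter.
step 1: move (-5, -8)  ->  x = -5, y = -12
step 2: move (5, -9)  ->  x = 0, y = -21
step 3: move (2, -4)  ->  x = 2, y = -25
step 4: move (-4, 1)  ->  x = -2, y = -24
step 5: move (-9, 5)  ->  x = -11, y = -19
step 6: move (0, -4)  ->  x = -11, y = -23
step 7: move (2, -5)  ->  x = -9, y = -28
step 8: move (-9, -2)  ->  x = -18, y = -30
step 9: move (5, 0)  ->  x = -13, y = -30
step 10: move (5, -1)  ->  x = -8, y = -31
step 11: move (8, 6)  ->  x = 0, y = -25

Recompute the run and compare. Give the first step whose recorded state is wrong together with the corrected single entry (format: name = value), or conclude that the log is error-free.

step 1, y = -11

1. x = 0 + (-5) = -5, y = -3 + (-8) = -11 (the log disagrees here)
That makes step 1 the first incorrect line — y = -11 is what it should show.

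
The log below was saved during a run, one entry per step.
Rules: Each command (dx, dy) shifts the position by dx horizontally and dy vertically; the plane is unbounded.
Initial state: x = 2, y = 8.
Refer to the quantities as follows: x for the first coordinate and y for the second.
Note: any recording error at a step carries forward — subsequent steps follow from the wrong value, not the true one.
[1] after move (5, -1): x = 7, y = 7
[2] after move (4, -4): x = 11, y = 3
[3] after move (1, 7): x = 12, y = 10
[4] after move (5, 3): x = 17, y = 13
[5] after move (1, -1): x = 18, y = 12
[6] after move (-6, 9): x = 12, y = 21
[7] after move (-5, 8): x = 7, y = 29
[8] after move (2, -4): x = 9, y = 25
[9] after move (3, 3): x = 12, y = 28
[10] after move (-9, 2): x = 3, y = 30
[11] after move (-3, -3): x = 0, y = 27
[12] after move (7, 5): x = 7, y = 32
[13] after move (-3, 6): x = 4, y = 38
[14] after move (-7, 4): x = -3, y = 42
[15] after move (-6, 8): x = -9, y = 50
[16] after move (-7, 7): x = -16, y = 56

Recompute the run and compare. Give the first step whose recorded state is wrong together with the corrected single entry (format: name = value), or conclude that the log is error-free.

Recomputing the run from the initial state:
step 1: x = 7, y = 7
step 2: x = 11, y = 3
step 3: x = 12, y = 10
step 4: x = 17, y = 13
step 5: x = 18, y = 12
step 6: x = 12, y = 21
step 7: x = 7, y = 29
step 8: x = 9, y = 25
step 9: x = 12, y = 28
step 10: x = 3, y = 30
step 11: x = 0, y = 27
step 12: x = 7, y = 32
step 13: x = 4, y = 38
step 14: x = -3, y = 42
step 15: x = -9, y = 50
step 16: x = -16, y = 57
The first disagreement with the log is at step 16, where the value should be y = 57.

step 16, y = 57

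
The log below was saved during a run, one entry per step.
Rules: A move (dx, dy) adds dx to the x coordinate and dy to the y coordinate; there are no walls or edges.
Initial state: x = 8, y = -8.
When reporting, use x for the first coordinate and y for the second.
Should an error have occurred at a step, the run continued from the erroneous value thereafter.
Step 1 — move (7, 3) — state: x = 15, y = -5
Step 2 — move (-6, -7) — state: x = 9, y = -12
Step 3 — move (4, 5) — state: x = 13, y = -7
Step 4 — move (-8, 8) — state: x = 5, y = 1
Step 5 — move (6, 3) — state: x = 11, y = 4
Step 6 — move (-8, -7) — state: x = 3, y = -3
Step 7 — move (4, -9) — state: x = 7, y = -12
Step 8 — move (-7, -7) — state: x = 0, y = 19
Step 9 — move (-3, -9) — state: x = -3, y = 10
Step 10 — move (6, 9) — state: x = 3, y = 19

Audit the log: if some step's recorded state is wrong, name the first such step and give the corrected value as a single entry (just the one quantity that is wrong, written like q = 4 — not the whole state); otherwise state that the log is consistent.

Step 1: x = 8 + (7) = 15, y = -8 + (3) = -5 — exactly as logged.
Step 2: x = 15 + (-6) = 9, y = -5 + (-7) = -12 — consistent with the log.
Step 3: x = 9 + (4) = 13, y = -12 + (5) = -7 — in agreement.
Step 4: x = 13 + (-8) = 5, y = -7 + (8) = 1 — agrees with the log.
Step 5: x = 5 + (6) = 11, y = 1 + (3) = 4 — verified.
Step 6: x = 11 + (-8) = 3, y = 4 + (-7) = -3 — consistent with the log.
Step 7: x = 3 + (4) = 7, y = -3 + (-9) = -12 — agrees with the log.
Step 8: x = 7 + (-7) = 0, y = -12 + (-7) = -19 — a discrepancy with the log.
First deviation found at step 8; the corrected entry is y = -19.

step 8, y = -19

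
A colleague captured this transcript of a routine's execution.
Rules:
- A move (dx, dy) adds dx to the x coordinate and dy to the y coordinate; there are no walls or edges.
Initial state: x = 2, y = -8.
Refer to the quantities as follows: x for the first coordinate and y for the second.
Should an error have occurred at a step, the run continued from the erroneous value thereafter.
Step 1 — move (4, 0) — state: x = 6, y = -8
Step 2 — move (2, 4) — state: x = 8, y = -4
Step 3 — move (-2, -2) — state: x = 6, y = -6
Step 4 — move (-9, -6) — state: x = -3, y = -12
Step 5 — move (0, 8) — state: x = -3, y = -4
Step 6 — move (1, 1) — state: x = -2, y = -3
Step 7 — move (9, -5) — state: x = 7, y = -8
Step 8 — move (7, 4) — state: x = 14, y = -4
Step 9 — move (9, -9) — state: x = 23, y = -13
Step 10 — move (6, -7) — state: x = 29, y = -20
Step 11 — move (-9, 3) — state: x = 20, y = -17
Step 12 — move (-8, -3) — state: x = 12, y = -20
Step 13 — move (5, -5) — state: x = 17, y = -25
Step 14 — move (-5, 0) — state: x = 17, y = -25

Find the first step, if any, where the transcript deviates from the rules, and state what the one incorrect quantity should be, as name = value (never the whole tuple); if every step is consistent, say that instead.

step 14, x = 12

Recomputing the run from the initial state:
step 1: x = 6, y = -8
step 2: x = 8, y = -4
step 3: x = 6, y = -6
step 4: x = -3, y = -12
step 5: x = -3, y = -4
step 6: x = -2, y = -3
step 7: x = 7, y = -8
step 8: x = 14, y = -4
step 9: x = 23, y = -13
step 10: x = 29, y = -20
step 11: x = 20, y = -17
step 12: x = 12, y = -20
step 13: x = 17, y = -25
step 14: x = 12, y = -25
The first disagreement with the transcript is at step 14, where the value should be x = 12.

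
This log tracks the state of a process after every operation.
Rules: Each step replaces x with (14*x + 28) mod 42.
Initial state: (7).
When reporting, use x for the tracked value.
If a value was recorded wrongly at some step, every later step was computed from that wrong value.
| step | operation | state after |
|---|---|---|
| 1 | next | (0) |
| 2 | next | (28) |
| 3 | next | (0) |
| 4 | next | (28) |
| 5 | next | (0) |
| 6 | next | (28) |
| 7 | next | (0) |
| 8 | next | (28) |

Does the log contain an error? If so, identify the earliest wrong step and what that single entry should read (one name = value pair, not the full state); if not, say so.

no error

Recomputing the run from the initial state:
step 1: x = 0
step 2: x = 28
step 3: x = 0
step 4: x = 28
step 5: x = 0
step 6: x = 28
step 7: x = 0
step 8: x = 28
This matches the log at every step.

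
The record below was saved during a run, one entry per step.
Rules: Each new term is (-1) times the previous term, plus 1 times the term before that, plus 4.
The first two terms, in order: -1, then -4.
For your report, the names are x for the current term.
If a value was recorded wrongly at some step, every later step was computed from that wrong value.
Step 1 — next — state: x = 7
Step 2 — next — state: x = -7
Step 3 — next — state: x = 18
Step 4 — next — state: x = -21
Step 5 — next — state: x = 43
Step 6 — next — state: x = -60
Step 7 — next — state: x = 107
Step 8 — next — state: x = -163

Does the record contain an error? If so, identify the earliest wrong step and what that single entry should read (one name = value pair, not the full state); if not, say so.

Recomputing the run from the initial state:
step 1: x = 7
step 2: x = -7
step 3: x = 18
step 4: x = -21
step 5: x = 43
step 6: x = -60
step 7: x = 107
step 8: x = -163
This matches the record at every step.

no error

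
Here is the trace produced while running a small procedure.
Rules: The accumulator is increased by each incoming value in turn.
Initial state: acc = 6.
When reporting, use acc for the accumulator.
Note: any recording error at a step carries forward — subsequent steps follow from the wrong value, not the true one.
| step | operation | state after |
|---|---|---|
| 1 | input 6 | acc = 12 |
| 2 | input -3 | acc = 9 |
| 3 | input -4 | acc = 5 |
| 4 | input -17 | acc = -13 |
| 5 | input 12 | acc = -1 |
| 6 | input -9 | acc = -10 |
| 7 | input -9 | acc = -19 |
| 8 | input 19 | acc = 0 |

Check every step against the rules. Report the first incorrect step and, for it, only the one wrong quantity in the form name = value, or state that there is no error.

1. acc = 6 + 6 = 12 (consistent with the trace)
2. acc = 12 + -3 = 9 (matches)
3. acc = 9 + -4 = 5 (agrees with the trace)
4. acc = 5 + -17 = -12 (the recorded entry deviates here)
First deviation found at step 4; the corrected entry is acc = -12.

step 4, acc = -12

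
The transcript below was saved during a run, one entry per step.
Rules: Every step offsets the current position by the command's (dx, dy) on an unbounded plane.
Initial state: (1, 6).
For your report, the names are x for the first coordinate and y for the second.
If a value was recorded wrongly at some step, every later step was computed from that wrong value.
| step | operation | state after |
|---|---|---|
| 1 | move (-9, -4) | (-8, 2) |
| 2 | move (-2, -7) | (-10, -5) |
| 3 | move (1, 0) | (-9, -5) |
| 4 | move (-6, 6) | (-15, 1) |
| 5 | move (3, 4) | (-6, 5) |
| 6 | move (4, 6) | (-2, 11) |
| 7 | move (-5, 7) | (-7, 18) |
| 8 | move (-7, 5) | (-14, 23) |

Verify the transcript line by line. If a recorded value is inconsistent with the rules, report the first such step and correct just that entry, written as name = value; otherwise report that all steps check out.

Recomputing the run from the initial state:
step 1: x = -8, y = 2
step 2: x = -10, y = -5
step 3: x = -9, y = -5
step 4: x = -15, y = 1
step 5: x = -12, y = 5
step 6: x = -8, y = 11
step 7: x = -13, y = 18
step 8: x = -20, y = 23
The first disagreement with the transcript is at step 5, where the value should be x = -12.

step 5, x = -12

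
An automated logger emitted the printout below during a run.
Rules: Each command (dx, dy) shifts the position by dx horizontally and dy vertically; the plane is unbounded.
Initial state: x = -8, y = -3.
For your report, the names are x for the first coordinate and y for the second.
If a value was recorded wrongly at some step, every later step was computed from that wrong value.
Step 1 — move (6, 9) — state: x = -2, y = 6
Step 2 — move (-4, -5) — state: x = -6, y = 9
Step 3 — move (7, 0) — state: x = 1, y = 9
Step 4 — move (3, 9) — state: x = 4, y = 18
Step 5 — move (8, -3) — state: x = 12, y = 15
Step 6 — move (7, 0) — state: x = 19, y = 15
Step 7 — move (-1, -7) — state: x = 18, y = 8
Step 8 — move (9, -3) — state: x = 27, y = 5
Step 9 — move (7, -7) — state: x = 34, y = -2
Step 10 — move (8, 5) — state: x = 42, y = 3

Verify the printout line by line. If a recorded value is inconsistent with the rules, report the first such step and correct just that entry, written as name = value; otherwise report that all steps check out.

step 2, y = 1

Step 1: x = -8 + (6) = -2, y = -3 + (9) = 6 — checks out.
Step 2: x = -2 + (-4) = -6, y = 6 + (-5) = 1 — the recorded entry deviates here.
The audit stops at step 2: the recorded entry is wrong and should be y = 1.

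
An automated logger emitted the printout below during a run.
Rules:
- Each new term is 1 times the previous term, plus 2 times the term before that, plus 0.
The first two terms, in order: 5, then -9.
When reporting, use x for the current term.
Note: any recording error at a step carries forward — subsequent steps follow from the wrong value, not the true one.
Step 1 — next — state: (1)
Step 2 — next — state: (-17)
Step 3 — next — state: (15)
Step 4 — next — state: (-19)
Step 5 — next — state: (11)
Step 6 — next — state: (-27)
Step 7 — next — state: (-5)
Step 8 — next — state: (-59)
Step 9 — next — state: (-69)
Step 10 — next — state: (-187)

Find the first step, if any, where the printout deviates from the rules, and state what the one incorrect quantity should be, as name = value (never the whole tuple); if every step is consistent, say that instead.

step 1: x = 1*(-9) + (2)*(5) + (0) = 1 -> same as recorded
step 2: x = 1*(1) + (2)*(-9) + (0) = -17 -> confirmed correct
step 3: x = 1*(-17) + (2)*(1) + (0) = -15 -> this is not what the printout shows
That makes step 3 the first incorrect line — x = -15 is what it should show.

step 3, x = -15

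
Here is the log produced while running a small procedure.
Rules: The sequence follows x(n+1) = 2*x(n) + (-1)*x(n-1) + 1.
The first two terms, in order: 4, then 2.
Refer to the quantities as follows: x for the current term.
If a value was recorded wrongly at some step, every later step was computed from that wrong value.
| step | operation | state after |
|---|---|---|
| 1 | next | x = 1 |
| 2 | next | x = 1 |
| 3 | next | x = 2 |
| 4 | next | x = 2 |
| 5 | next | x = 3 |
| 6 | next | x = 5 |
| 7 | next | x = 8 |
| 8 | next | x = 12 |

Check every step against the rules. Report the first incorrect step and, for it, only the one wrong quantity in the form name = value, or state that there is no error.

step 4, x = 4

Recomputing the run from the initial state:
step 1: x = 1
step 2: x = 1
step 3: x = 2
step 4: x = 4
step 5: x = 7
step 6: x = 11
step 7: x = 16
step 8: x = 22
The first disagreement with the log is at step 4, where the value should be x = 4.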